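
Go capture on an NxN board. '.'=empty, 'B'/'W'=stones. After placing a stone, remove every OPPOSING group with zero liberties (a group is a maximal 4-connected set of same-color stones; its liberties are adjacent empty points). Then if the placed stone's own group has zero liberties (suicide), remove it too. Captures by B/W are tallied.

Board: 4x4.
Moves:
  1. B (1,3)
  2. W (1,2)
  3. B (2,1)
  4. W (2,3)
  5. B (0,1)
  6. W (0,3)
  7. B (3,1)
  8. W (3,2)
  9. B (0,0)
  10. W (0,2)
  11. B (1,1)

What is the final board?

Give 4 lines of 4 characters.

Move 1: B@(1,3) -> caps B=0 W=0
Move 2: W@(1,2) -> caps B=0 W=0
Move 3: B@(2,1) -> caps B=0 W=0
Move 4: W@(2,3) -> caps B=0 W=0
Move 5: B@(0,1) -> caps B=0 W=0
Move 6: W@(0,3) -> caps B=0 W=1
Move 7: B@(3,1) -> caps B=0 W=1
Move 8: W@(3,2) -> caps B=0 W=1
Move 9: B@(0,0) -> caps B=0 W=1
Move 10: W@(0,2) -> caps B=0 W=1
Move 11: B@(1,1) -> caps B=0 W=1

Answer: BBWW
.BW.
.B.W
.BW.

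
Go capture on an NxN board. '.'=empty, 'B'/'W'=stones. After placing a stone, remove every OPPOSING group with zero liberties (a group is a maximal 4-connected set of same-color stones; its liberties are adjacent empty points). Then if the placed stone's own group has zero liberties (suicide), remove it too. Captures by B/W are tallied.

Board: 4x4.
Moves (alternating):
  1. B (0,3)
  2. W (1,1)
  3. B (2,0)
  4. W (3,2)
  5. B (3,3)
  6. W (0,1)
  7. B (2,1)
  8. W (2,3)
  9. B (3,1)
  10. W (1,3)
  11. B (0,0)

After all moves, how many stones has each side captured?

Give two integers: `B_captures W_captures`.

Move 1: B@(0,3) -> caps B=0 W=0
Move 2: W@(1,1) -> caps B=0 W=0
Move 3: B@(2,0) -> caps B=0 W=0
Move 4: W@(3,2) -> caps B=0 W=0
Move 5: B@(3,3) -> caps B=0 W=0
Move 6: W@(0,1) -> caps B=0 W=0
Move 7: B@(2,1) -> caps B=0 W=0
Move 8: W@(2,3) -> caps B=0 W=1
Move 9: B@(3,1) -> caps B=0 W=1
Move 10: W@(1,3) -> caps B=0 W=1
Move 11: B@(0,0) -> caps B=0 W=1

Answer: 0 1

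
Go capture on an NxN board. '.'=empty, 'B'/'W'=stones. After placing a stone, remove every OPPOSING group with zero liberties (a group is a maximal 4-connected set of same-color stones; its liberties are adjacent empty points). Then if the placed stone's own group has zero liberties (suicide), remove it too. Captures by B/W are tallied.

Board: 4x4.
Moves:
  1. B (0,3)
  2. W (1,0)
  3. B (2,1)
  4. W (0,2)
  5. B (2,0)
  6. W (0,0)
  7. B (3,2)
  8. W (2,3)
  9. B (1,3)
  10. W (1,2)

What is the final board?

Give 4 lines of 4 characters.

Answer: W.W.
W.W.
BB.W
..B.

Derivation:
Move 1: B@(0,3) -> caps B=0 W=0
Move 2: W@(1,0) -> caps B=0 W=0
Move 3: B@(2,1) -> caps B=0 W=0
Move 4: W@(0,2) -> caps B=0 W=0
Move 5: B@(2,0) -> caps B=0 W=0
Move 6: W@(0,0) -> caps B=0 W=0
Move 7: B@(3,2) -> caps B=0 W=0
Move 8: W@(2,3) -> caps B=0 W=0
Move 9: B@(1,3) -> caps B=0 W=0
Move 10: W@(1,2) -> caps B=0 W=2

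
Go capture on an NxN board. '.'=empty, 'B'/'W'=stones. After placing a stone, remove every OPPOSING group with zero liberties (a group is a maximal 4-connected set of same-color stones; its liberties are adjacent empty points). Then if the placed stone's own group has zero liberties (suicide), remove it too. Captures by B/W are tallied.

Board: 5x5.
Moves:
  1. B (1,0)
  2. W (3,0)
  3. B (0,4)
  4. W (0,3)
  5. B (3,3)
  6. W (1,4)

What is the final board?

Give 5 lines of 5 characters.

Answer: ...W.
B...W
.....
W..B.
.....

Derivation:
Move 1: B@(1,0) -> caps B=0 W=0
Move 2: W@(3,0) -> caps B=0 W=0
Move 3: B@(0,4) -> caps B=0 W=0
Move 4: W@(0,3) -> caps B=0 W=0
Move 5: B@(3,3) -> caps B=0 W=0
Move 6: W@(1,4) -> caps B=0 W=1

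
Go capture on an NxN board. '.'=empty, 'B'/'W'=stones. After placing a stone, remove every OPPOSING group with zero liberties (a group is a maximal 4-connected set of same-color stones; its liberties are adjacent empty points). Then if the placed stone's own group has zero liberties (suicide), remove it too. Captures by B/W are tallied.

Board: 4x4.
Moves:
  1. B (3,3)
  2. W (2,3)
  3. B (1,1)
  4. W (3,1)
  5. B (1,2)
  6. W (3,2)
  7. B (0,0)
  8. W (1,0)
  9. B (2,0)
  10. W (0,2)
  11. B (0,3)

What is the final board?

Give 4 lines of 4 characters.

Move 1: B@(3,3) -> caps B=0 W=0
Move 2: W@(2,3) -> caps B=0 W=0
Move 3: B@(1,1) -> caps B=0 W=0
Move 4: W@(3,1) -> caps B=0 W=0
Move 5: B@(1,2) -> caps B=0 W=0
Move 6: W@(3,2) -> caps B=0 W=1
Move 7: B@(0,0) -> caps B=0 W=1
Move 8: W@(1,0) -> caps B=0 W=1
Move 9: B@(2,0) -> caps B=1 W=1
Move 10: W@(0,2) -> caps B=1 W=1
Move 11: B@(0,3) -> caps B=1 W=1

Answer: B.WB
.BB.
B..W
.WW.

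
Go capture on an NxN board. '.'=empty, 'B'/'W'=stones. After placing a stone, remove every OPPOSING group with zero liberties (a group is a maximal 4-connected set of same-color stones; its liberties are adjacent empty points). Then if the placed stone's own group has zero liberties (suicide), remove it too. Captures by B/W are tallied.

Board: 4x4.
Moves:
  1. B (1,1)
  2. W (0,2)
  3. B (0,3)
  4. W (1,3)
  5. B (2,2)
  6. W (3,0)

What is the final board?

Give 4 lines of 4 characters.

Move 1: B@(1,1) -> caps B=0 W=0
Move 2: W@(0,2) -> caps B=0 W=0
Move 3: B@(0,3) -> caps B=0 W=0
Move 4: W@(1,3) -> caps B=0 W=1
Move 5: B@(2,2) -> caps B=0 W=1
Move 6: W@(3,0) -> caps B=0 W=1

Answer: ..W.
.B.W
..B.
W...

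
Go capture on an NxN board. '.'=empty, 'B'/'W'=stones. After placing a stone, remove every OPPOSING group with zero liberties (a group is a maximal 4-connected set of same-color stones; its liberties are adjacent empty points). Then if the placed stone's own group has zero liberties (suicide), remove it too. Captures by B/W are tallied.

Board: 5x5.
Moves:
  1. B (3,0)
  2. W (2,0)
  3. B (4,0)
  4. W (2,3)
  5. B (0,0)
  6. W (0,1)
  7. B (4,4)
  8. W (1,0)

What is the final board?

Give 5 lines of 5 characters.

Move 1: B@(3,0) -> caps B=0 W=0
Move 2: W@(2,0) -> caps B=0 W=0
Move 3: B@(4,0) -> caps B=0 W=0
Move 4: W@(2,3) -> caps B=0 W=0
Move 5: B@(0,0) -> caps B=0 W=0
Move 6: W@(0,1) -> caps B=0 W=0
Move 7: B@(4,4) -> caps B=0 W=0
Move 8: W@(1,0) -> caps B=0 W=1

Answer: .W...
W....
W..W.
B....
B...B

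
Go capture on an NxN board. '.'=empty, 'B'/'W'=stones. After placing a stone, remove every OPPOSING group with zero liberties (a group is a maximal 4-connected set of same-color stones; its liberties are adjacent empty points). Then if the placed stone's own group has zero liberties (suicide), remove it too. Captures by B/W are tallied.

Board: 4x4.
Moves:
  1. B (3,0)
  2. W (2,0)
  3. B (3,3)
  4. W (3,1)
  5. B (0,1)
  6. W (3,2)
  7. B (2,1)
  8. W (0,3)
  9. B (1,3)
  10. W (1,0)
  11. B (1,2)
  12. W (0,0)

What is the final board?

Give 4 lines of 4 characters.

Move 1: B@(3,0) -> caps B=0 W=0
Move 2: W@(2,0) -> caps B=0 W=0
Move 3: B@(3,3) -> caps B=0 W=0
Move 4: W@(3,1) -> caps B=0 W=1
Move 5: B@(0,1) -> caps B=0 W=1
Move 6: W@(3,2) -> caps B=0 W=1
Move 7: B@(2,1) -> caps B=0 W=1
Move 8: W@(0,3) -> caps B=0 W=1
Move 9: B@(1,3) -> caps B=0 W=1
Move 10: W@(1,0) -> caps B=0 W=1
Move 11: B@(1,2) -> caps B=0 W=1
Move 12: W@(0,0) -> caps B=0 W=1

Answer: WB.W
W.BB
WB..
.WWB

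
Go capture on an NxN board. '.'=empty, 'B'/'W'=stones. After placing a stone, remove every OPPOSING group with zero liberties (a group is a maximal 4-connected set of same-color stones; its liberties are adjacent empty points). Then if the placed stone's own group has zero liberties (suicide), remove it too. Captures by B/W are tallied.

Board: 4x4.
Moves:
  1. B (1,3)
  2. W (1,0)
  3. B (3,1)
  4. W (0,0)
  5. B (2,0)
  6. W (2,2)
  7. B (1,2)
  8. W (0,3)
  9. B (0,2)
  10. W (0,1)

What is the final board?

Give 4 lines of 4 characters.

Move 1: B@(1,3) -> caps B=0 W=0
Move 2: W@(1,0) -> caps B=0 W=0
Move 3: B@(3,1) -> caps B=0 W=0
Move 4: W@(0,0) -> caps B=0 W=0
Move 5: B@(2,0) -> caps B=0 W=0
Move 6: W@(2,2) -> caps B=0 W=0
Move 7: B@(1,2) -> caps B=0 W=0
Move 8: W@(0,3) -> caps B=0 W=0
Move 9: B@(0,2) -> caps B=1 W=0
Move 10: W@(0,1) -> caps B=1 W=0

Answer: WWB.
W.BB
B.W.
.B..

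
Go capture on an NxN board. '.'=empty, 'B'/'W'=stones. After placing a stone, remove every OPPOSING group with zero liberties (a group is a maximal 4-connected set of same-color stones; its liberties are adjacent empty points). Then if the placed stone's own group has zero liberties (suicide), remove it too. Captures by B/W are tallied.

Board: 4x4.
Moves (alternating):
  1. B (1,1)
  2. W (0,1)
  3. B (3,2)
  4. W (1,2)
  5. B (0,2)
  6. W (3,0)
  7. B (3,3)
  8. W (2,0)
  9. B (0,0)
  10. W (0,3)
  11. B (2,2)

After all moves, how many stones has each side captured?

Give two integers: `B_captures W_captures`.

Answer: 1 0

Derivation:
Move 1: B@(1,1) -> caps B=0 W=0
Move 2: W@(0,1) -> caps B=0 W=0
Move 3: B@(3,2) -> caps B=0 W=0
Move 4: W@(1,2) -> caps B=0 W=0
Move 5: B@(0,2) -> caps B=0 W=0
Move 6: W@(3,0) -> caps B=0 W=0
Move 7: B@(3,3) -> caps B=0 W=0
Move 8: W@(2,0) -> caps B=0 W=0
Move 9: B@(0,0) -> caps B=1 W=0
Move 10: W@(0,3) -> caps B=1 W=0
Move 11: B@(2,2) -> caps B=1 W=0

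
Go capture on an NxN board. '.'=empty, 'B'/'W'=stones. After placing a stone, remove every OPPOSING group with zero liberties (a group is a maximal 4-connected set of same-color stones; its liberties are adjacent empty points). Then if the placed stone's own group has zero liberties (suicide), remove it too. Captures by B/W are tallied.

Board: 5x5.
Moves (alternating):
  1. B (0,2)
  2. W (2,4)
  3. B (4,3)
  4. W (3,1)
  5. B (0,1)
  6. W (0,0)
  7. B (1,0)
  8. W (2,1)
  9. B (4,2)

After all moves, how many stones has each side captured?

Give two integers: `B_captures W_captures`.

Move 1: B@(0,2) -> caps B=0 W=0
Move 2: W@(2,4) -> caps B=0 W=0
Move 3: B@(4,3) -> caps B=0 W=0
Move 4: W@(3,1) -> caps B=0 W=0
Move 5: B@(0,1) -> caps B=0 W=0
Move 6: W@(0,0) -> caps B=0 W=0
Move 7: B@(1,0) -> caps B=1 W=0
Move 8: W@(2,1) -> caps B=1 W=0
Move 9: B@(4,2) -> caps B=1 W=0

Answer: 1 0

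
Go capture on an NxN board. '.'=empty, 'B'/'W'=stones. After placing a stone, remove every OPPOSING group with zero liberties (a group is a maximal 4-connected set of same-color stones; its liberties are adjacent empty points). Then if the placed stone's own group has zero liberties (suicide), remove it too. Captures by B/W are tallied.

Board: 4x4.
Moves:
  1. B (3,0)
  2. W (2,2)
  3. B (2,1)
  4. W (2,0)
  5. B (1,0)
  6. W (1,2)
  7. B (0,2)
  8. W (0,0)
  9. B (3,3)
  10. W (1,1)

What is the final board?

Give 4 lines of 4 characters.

Move 1: B@(3,0) -> caps B=0 W=0
Move 2: W@(2,2) -> caps B=0 W=0
Move 3: B@(2,1) -> caps B=0 W=0
Move 4: W@(2,0) -> caps B=0 W=0
Move 5: B@(1,0) -> caps B=1 W=0
Move 6: W@(1,2) -> caps B=1 W=0
Move 7: B@(0,2) -> caps B=1 W=0
Move 8: W@(0,0) -> caps B=1 W=0
Move 9: B@(3,3) -> caps B=1 W=0
Move 10: W@(1,1) -> caps B=1 W=0

Answer: W.B.
BWW.
.BW.
B..B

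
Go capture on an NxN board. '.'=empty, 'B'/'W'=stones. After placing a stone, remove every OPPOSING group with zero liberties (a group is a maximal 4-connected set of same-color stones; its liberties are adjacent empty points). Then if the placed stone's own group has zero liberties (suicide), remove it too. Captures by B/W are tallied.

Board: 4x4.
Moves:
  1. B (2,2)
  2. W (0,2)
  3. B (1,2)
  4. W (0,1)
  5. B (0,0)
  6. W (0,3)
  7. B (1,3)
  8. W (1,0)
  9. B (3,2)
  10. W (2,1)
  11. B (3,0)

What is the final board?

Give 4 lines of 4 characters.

Move 1: B@(2,2) -> caps B=0 W=0
Move 2: W@(0,2) -> caps B=0 W=0
Move 3: B@(1,2) -> caps B=0 W=0
Move 4: W@(0,1) -> caps B=0 W=0
Move 5: B@(0,0) -> caps B=0 W=0
Move 6: W@(0,3) -> caps B=0 W=0
Move 7: B@(1,3) -> caps B=0 W=0
Move 8: W@(1,0) -> caps B=0 W=1
Move 9: B@(3,2) -> caps B=0 W=1
Move 10: W@(2,1) -> caps B=0 W=1
Move 11: B@(3,0) -> caps B=0 W=1

Answer: .WWW
W.BB
.WB.
B.B.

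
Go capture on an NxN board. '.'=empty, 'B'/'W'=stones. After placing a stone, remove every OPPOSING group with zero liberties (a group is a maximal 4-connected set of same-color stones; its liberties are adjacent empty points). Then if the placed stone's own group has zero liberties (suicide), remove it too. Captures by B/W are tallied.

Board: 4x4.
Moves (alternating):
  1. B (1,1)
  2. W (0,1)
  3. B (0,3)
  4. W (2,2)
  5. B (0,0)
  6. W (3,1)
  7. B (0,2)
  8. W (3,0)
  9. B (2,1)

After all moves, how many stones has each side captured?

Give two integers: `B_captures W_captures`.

Move 1: B@(1,1) -> caps B=0 W=0
Move 2: W@(0,1) -> caps B=0 W=0
Move 3: B@(0,3) -> caps B=0 W=0
Move 4: W@(2,2) -> caps B=0 W=0
Move 5: B@(0,0) -> caps B=0 W=0
Move 6: W@(3,1) -> caps B=0 W=0
Move 7: B@(0,2) -> caps B=1 W=0
Move 8: W@(3,0) -> caps B=1 W=0
Move 9: B@(2,1) -> caps B=1 W=0

Answer: 1 0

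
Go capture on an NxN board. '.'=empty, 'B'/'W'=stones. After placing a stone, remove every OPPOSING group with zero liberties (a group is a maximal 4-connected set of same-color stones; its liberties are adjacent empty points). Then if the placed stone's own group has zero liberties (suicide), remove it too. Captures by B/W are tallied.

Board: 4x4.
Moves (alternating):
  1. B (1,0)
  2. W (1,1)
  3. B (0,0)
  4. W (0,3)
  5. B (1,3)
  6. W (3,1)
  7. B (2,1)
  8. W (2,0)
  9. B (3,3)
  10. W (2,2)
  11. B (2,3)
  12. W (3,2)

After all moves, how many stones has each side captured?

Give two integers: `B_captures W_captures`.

Move 1: B@(1,0) -> caps B=0 W=0
Move 2: W@(1,1) -> caps B=0 W=0
Move 3: B@(0,0) -> caps B=0 W=0
Move 4: W@(0,3) -> caps B=0 W=0
Move 5: B@(1,3) -> caps B=0 W=0
Move 6: W@(3,1) -> caps B=0 W=0
Move 7: B@(2,1) -> caps B=0 W=0
Move 8: W@(2,0) -> caps B=0 W=0
Move 9: B@(3,3) -> caps B=0 W=0
Move 10: W@(2,2) -> caps B=0 W=1
Move 11: B@(2,3) -> caps B=0 W=1
Move 12: W@(3,2) -> caps B=0 W=1

Answer: 0 1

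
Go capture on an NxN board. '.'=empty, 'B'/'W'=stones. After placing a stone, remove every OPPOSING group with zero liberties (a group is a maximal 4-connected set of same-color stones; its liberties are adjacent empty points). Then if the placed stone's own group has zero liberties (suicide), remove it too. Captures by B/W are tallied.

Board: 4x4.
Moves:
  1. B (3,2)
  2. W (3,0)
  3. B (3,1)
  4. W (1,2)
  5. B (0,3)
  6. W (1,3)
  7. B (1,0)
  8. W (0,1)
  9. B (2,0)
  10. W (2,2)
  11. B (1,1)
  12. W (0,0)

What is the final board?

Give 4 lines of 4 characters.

Move 1: B@(3,2) -> caps B=0 W=0
Move 2: W@(3,0) -> caps B=0 W=0
Move 3: B@(3,1) -> caps B=0 W=0
Move 4: W@(1,2) -> caps B=0 W=0
Move 5: B@(0,3) -> caps B=0 W=0
Move 6: W@(1,3) -> caps B=0 W=0
Move 7: B@(1,0) -> caps B=0 W=0
Move 8: W@(0,1) -> caps B=0 W=0
Move 9: B@(2,0) -> caps B=1 W=0
Move 10: W@(2,2) -> caps B=1 W=0
Move 11: B@(1,1) -> caps B=1 W=0
Move 12: W@(0,0) -> caps B=1 W=0

Answer: WW.B
BBWW
B.W.
.BB.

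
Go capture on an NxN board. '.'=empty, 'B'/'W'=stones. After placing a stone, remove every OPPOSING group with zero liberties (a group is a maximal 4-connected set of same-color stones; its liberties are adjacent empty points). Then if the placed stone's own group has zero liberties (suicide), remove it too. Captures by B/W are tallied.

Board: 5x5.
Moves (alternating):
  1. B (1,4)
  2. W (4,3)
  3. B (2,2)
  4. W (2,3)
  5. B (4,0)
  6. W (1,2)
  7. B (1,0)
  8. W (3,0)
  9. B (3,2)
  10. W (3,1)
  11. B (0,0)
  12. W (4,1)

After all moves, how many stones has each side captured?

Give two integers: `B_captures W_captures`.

Answer: 0 1

Derivation:
Move 1: B@(1,4) -> caps B=0 W=0
Move 2: W@(4,3) -> caps B=0 W=0
Move 3: B@(2,2) -> caps B=0 W=0
Move 4: W@(2,3) -> caps B=0 W=0
Move 5: B@(4,0) -> caps B=0 W=0
Move 6: W@(1,2) -> caps B=0 W=0
Move 7: B@(1,0) -> caps B=0 W=0
Move 8: W@(3,0) -> caps B=0 W=0
Move 9: B@(3,2) -> caps B=0 W=0
Move 10: W@(3,1) -> caps B=0 W=0
Move 11: B@(0,0) -> caps B=0 W=0
Move 12: W@(4,1) -> caps B=0 W=1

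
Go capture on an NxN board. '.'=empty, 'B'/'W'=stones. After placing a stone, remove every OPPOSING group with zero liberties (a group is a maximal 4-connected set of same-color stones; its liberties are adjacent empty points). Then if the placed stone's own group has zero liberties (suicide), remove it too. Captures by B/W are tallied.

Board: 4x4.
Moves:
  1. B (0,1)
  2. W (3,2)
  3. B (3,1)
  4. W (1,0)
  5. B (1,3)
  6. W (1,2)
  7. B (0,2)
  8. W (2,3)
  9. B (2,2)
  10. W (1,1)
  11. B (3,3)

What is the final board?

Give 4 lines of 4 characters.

Move 1: B@(0,1) -> caps B=0 W=0
Move 2: W@(3,2) -> caps B=0 W=0
Move 3: B@(3,1) -> caps B=0 W=0
Move 4: W@(1,0) -> caps B=0 W=0
Move 5: B@(1,3) -> caps B=0 W=0
Move 6: W@(1,2) -> caps B=0 W=0
Move 7: B@(0,2) -> caps B=0 W=0
Move 8: W@(2,3) -> caps B=0 W=0
Move 9: B@(2,2) -> caps B=0 W=0
Move 10: W@(1,1) -> caps B=0 W=0
Move 11: B@(3,3) -> caps B=2 W=0

Answer: .BB.
WWWB
..B.
.B.B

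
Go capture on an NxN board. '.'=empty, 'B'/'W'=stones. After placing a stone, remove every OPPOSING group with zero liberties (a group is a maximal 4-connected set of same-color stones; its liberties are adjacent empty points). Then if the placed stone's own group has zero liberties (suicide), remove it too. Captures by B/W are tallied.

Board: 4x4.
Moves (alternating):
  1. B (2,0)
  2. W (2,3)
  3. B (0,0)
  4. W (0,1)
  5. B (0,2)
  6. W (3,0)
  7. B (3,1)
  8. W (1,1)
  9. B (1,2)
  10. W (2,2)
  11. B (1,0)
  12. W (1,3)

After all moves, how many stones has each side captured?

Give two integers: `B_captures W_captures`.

Move 1: B@(2,0) -> caps B=0 W=0
Move 2: W@(2,3) -> caps B=0 W=0
Move 3: B@(0,0) -> caps B=0 W=0
Move 4: W@(0,1) -> caps B=0 W=0
Move 5: B@(0,2) -> caps B=0 W=0
Move 6: W@(3,0) -> caps B=0 W=0
Move 7: B@(3,1) -> caps B=1 W=0
Move 8: W@(1,1) -> caps B=1 W=0
Move 9: B@(1,2) -> caps B=1 W=0
Move 10: W@(2,2) -> caps B=1 W=0
Move 11: B@(1,0) -> caps B=1 W=0
Move 12: W@(1,3) -> caps B=1 W=0

Answer: 1 0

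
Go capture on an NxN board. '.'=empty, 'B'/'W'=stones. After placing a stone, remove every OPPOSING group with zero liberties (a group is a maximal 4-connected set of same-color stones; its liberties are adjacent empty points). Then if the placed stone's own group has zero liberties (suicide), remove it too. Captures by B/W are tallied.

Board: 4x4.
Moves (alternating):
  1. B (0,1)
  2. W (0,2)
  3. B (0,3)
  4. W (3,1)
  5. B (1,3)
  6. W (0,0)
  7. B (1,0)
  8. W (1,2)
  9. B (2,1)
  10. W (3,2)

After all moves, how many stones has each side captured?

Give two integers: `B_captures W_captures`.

Move 1: B@(0,1) -> caps B=0 W=0
Move 2: W@(0,2) -> caps B=0 W=0
Move 3: B@(0,3) -> caps B=0 W=0
Move 4: W@(3,1) -> caps B=0 W=0
Move 5: B@(1,3) -> caps B=0 W=0
Move 6: W@(0,0) -> caps B=0 W=0
Move 7: B@(1,0) -> caps B=1 W=0
Move 8: W@(1,2) -> caps B=1 W=0
Move 9: B@(2,1) -> caps B=1 W=0
Move 10: W@(3,2) -> caps B=1 W=0

Answer: 1 0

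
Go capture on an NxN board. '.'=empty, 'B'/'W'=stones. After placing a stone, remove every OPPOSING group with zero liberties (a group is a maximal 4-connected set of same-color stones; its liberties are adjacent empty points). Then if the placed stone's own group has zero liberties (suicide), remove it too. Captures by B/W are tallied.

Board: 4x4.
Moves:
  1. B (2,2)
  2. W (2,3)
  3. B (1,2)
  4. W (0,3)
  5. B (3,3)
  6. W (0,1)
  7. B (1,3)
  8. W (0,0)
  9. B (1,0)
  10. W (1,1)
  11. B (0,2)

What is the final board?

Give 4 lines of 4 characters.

Answer: WWB.
BWBB
..B.
...B

Derivation:
Move 1: B@(2,2) -> caps B=0 W=0
Move 2: W@(2,3) -> caps B=0 W=0
Move 3: B@(1,2) -> caps B=0 W=0
Move 4: W@(0,3) -> caps B=0 W=0
Move 5: B@(3,3) -> caps B=0 W=0
Move 6: W@(0,1) -> caps B=0 W=0
Move 7: B@(1,3) -> caps B=1 W=0
Move 8: W@(0,0) -> caps B=1 W=0
Move 9: B@(1,0) -> caps B=1 W=0
Move 10: W@(1,1) -> caps B=1 W=0
Move 11: B@(0,2) -> caps B=2 W=0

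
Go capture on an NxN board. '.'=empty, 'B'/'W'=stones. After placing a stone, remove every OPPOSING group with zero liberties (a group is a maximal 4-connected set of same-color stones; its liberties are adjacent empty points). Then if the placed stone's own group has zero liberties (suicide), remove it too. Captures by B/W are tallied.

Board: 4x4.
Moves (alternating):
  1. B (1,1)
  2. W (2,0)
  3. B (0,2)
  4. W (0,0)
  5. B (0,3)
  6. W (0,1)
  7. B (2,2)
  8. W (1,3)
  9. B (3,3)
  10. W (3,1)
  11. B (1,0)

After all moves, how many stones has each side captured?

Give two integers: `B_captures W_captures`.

Answer: 2 0

Derivation:
Move 1: B@(1,1) -> caps B=0 W=0
Move 2: W@(2,0) -> caps B=0 W=0
Move 3: B@(0,2) -> caps B=0 W=0
Move 4: W@(0,0) -> caps B=0 W=0
Move 5: B@(0,3) -> caps B=0 W=0
Move 6: W@(0,1) -> caps B=0 W=0
Move 7: B@(2,2) -> caps B=0 W=0
Move 8: W@(1,3) -> caps B=0 W=0
Move 9: B@(3,3) -> caps B=0 W=0
Move 10: W@(3,1) -> caps B=0 W=0
Move 11: B@(1,0) -> caps B=2 W=0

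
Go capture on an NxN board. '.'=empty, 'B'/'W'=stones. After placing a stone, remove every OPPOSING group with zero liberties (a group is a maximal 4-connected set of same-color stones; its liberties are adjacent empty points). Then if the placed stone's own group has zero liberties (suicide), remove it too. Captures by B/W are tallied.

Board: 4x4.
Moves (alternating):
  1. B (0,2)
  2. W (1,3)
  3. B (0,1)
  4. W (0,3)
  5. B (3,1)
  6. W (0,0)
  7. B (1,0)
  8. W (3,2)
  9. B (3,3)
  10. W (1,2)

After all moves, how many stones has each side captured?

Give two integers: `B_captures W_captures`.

Answer: 1 0

Derivation:
Move 1: B@(0,2) -> caps B=0 W=0
Move 2: W@(1,3) -> caps B=0 W=0
Move 3: B@(0,1) -> caps B=0 W=0
Move 4: W@(0,3) -> caps B=0 W=0
Move 5: B@(3,1) -> caps B=0 W=0
Move 6: W@(0,0) -> caps B=0 W=0
Move 7: B@(1,0) -> caps B=1 W=0
Move 8: W@(3,2) -> caps B=1 W=0
Move 9: B@(3,3) -> caps B=1 W=0
Move 10: W@(1,2) -> caps B=1 W=0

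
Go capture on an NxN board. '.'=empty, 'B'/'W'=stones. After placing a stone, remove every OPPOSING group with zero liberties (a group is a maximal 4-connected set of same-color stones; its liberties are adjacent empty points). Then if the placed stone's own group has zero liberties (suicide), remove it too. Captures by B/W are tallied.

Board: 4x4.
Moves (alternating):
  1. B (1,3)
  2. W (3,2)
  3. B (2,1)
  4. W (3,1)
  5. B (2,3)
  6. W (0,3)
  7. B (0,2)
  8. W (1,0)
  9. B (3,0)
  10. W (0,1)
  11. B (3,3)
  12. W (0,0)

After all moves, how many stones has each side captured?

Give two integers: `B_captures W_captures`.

Move 1: B@(1,3) -> caps B=0 W=0
Move 2: W@(3,2) -> caps B=0 W=0
Move 3: B@(2,1) -> caps B=0 W=0
Move 4: W@(3,1) -> caps B=0 W=0
Move 5: B@(2,3) -> caps B=0 W=0
Move 6: W@(0,3) -> caps B=0 W=0
Move 7: B@(0,2) -> caps B=1 W=0
Move 8: W@(1,0) -> caps B=1 W=0
Move 9: B@(3,0) -> caps B=1 W=0
Move 10: W@(0,1) -> caps B=1 W=0
Move 11: B@(3,3) -> caps B=1 W=0
Move 12: W@(0,0) -> caps B=1 W=0

Answer: 1 0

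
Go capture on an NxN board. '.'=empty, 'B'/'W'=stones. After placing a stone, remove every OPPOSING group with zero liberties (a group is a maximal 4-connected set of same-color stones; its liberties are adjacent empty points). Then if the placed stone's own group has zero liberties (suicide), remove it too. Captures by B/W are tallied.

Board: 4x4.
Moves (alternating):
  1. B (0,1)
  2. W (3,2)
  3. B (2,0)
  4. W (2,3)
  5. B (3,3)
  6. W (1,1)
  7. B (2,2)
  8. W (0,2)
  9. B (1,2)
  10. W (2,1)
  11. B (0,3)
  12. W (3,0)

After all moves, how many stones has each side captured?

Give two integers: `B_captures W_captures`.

Answer: 1 0

Derivation:
Move 1: B@(0,1) -> caps B=0 W=0
Move 2: W@(3,2) -> caps B=0 W=0
Move 3: B@(2,0) -> caps B=0 W=0
Move 4: W@(2,3) -> caps B=0 W=0
Move 5: B@(3,3) -> caps B=0 W=0
Move 6: W@(1,1) -> caps B=0 W=0
Move 7: B@(2,2) -> caps B=0 W=0
Move 8: W@(0,2) -> caps B=0 W=0
Move 9: B@(1,2) -> caps B=0 W=0
Move 10: W@(2,1) -> caps B=0 W=0
Move 11: B@(0,3) -> caps B=1 W=0
Move 12: W@(3,0) -> caps B=1 W=0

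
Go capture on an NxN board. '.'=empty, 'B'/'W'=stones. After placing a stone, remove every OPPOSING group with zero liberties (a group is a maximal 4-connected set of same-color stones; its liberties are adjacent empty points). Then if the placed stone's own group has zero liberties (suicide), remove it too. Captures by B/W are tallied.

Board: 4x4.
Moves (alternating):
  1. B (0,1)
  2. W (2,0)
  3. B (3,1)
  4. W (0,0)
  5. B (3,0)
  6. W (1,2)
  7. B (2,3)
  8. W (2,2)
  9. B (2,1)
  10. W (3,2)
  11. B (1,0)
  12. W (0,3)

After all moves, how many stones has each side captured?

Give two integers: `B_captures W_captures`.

Move 1: B@(0,1) -> caps B=0 W=0
Move 2: W@(2,0) -> caps B=0 W=0
Move 3: B@(3,1) -> caps B=0 W=0
Move 4: W@(0,0) -> caps B=0 W=0
Move 5: B@(3,0) -> caps B=0 W=0
Move 6: W@(1,2) -> caps B=0 W=0
Move 7: B@(2,3) -> caps B=0 W=0
Move 8: W@(2,2) -> caps B=0 W=0
Move 9: B@(2,1) -> caps B=0 W=0
Move 10: W@(3,2) -> caps B=0 W=0
Move 11: B@(1,0) -> caps B=2 W=0
Move 12: W@(0,3) -> caps B=2 W=0

Answer: 2 0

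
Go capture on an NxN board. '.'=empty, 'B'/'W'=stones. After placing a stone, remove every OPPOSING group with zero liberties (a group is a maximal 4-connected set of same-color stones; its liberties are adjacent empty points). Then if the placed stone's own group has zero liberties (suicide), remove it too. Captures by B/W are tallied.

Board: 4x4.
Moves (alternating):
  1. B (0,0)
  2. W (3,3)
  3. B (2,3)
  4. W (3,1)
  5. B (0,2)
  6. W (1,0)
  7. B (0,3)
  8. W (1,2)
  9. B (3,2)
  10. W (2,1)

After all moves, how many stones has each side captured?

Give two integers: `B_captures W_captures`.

Move 1: B@(0,0) -> caps B=0 W=0
Move 2: W@(3,3) -> caps B=0 W=0
Move 3: B@(2,3) -> caps B=0 W=0
Move 4: W@(3,1) -> caps B=0 W=0
Move 5: B@(0,2) -> caps B=0 W=0
Move 6: W@(1,0) -> caps B=0 W=0
Move 7: B@(0,3) -> caps B=0 W=0
Move 8: W@(1,2) -> caps B=0 W=0
Move 9: B@(3,2) -> caps B=1 W=0
Move 10: W@(2,1) -> caps B=1 W=0

Answer: 1 0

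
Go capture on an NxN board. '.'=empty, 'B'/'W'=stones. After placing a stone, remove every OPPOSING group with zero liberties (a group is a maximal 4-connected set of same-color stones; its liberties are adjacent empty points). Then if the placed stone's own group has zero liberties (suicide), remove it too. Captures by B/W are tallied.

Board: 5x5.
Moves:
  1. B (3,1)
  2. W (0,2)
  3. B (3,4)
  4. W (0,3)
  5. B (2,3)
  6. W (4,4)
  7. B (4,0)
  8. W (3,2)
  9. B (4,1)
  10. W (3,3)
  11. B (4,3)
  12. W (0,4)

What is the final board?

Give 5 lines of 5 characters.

Answer: ..WWW
.....
...B.
.BWWB
BB.B.

Derivation:
Move 1: B@(3,1) -> caps B=0 W=0
Move 2: W@(0,2) -> caps B=0 W=0
Move 3: B@(3,4) -> caps B=0 W=0
Move 4: W@(0,3) -> caps B=0 W=0
Move 5: B@(2,3) -> caps B=0 W=0
Move 6: W@(4,4) -> caps B=0 W=0
Move 7: B@(4,0) -> caps B=0 W=0
Move 8: W@(3,2) -> caps B=0 W=0
Move 9: B@(4,1) -> caps B=0 W=0
Move 10: W@(3,3) -> caps B=0 W=0
Move 11: B@(4,3) -> caps B=1 W=0
Move 12: W@(0,4) -> caps B=1 W=0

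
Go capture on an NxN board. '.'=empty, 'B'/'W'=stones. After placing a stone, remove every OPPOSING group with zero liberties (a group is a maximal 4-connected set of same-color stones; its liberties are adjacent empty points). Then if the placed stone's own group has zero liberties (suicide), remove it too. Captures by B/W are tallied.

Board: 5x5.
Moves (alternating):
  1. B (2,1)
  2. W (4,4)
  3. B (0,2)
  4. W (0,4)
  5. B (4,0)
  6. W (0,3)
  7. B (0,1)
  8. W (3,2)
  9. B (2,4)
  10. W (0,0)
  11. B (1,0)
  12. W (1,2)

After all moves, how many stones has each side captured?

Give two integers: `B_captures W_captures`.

Move 1: B@(2,1) -> caps B=0 W=0
Move 2: W@(4,4) -> caps B=0 W=0
Move 3: B@(0,2) -> caps B=0 W=0
Move 4: W@(0,4) -> caps B=0 W=0
Move 5: B@(4,0) -> caps B=0 W=0
Move 6: W@(0,3) -> caps B=0 W=0
Move 7: B@(0,1) -> caps B=0 W=0
Move 8: W@(3,2) -> caps B=0 W=0
Move 9: B@(2,4) -> caps B=0 W=0
Move 10: W@(0,0) -> caps B=0 W=0
Move 11: B@(1,0) -> caps B=1 W=0
Move 12: W@(1,2) -> caps B=1 W=0

Answer: 1 0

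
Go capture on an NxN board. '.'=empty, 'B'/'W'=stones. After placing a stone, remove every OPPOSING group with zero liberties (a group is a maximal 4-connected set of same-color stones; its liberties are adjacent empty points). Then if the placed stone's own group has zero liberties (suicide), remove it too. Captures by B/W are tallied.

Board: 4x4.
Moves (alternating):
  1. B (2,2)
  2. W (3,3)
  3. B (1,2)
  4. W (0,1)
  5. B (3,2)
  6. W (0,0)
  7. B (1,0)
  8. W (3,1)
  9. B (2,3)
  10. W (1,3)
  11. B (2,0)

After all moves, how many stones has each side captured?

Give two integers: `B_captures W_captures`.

Move 1: B@(2,2) -> caps B=0 W=0
Move 2: W@(3,3) -> caps B=0 W=0
Move 3: B@(1,2) -> caps B=0 W=0
Move 4: W@(0,1) -> caps B=0 W=0
Move 5: B@(3,2) -> caps B=0 W=0
Move 6: W@(0,0) -> caps B=0 W=0
Move 7: B@(1,0) -> caps B=0 W=0
Move 8: W@(3,1) -> caps B=0 W=0
Move 9: B@(2,3) -> caps B=1 W=0
Move 10: W@(1,3) -> caps B=1 W=0
Move 11: B@(2,0) -> caps B=1 W=0

Answer: 1 0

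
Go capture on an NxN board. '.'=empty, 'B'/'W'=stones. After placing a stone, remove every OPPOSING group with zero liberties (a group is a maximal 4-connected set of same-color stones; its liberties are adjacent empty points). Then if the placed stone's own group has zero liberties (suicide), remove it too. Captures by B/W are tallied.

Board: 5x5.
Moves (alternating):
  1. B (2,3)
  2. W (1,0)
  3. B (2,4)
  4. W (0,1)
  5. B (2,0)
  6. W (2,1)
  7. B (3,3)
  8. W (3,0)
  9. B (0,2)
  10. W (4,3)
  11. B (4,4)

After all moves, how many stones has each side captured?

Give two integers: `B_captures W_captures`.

Move 1: B@(2,3) -> caps B=0 W=0
Move 2: W@(1,0) -> caps B=0 W=0
Move 3: B@(2,4) -> caps B=0 W=0
Move 4: W@(0,1) -> caps B=0 W=0
Move 5: B@(2,0) -> caps B=0 W=0
Move 6: W@(2,1) -> caps B=0 W=0
Move 7: B@(3,3) -> caps B=0 W=0
Move 8: W@(3,0) -> caps B=0 W=1
Move 9: B@(0,2) -> caps B=0 W=1
Move 10: W@(4,3) -> caps B=0 W=1
Move 11: B@(4,4) -> caps B=0 W=1

Answer: 0 1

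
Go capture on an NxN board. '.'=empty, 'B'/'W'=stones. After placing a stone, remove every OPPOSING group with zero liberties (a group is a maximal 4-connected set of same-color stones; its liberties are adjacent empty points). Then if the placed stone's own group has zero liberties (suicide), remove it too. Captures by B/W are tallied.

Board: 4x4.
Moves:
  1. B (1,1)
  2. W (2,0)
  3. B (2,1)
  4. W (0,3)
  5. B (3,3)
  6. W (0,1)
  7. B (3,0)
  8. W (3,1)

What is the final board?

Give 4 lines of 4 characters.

Move 1: B@(1,1) -> caps B=0 W=0
Move 2: W@(2,0) -> caps B=0 W=0
Move 3: B@(2,1) -> caps B=0 W=0
Move 4: W@(0,3) -> caps B=0 W=0
Move 5: B@(3,3) -> caps B=0 W=0
Move 6: W@(0,1) -> caps B=0 W=0
Move 7: B@(3,0) -> caps B=0 W=0
Move 8: W@(3,1) -> caps B=0 W=1

Answer: .W.W
.B..
WB..
.W.B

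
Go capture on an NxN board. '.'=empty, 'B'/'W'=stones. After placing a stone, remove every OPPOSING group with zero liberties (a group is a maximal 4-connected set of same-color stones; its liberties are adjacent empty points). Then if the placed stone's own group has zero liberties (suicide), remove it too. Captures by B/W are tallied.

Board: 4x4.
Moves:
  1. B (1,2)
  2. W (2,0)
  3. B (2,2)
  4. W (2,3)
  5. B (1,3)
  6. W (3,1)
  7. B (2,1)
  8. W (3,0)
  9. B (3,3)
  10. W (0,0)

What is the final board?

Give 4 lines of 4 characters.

Move 1: B@(1,2) -> caps B=0 W=0
Move 2: W@(2,0) -> caps B=0 W=0
Move 3: B@(2,2) -> caps B=0 W=0
Move 4: W@(2,3) -> caps B=0 W=0
Move 5: B@(1,3) -> caps B=0 W=0
Move 6: W@(3,1) -> caps B=0 W=0
Move 7: B@(2,1) -> caps B=0 W=0
Move 8: W@(3,0) -> caps B=0 W=0
Move 9: B@(3,3) -> caps B=1 W=0
Move 10: W@(0,0) -> caps B=1 W=0

Answer: W...
..BB
WBB.
WW.B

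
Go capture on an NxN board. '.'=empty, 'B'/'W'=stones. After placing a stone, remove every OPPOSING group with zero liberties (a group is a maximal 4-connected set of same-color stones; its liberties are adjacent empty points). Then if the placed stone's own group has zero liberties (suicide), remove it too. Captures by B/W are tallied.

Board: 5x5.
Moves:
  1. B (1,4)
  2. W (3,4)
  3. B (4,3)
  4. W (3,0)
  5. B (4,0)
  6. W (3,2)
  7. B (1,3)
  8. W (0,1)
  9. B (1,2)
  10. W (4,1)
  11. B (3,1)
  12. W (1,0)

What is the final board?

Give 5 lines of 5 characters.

Answer: .W...
W.BBB
.....
WBW.W
.W.B.

Derivation:
Move 1: B@(1,4) -> caps B=0 W=0
Move 2: W@(3,4) -> caps B=0 W=0
Move 3: B@(4,3) -> caps B=0 W=0
Move 4: W@(3,0) -> caps B=0 W=0
Move 5: B@(4,0) -> caps B=0 W=0
Move 6: W@(3,2) -> caps B=0 W=0
Move 7: B@(1,3) -> caps B=0 W=0
Move 8: W@(0,1) -> caps B=0 W=0
Move 9: B@(1,2) -> caps B=0 W=0
Move 10: W@(4,1) -> caps B=0 W=1
Move 11: B@(3,1) -> caps B=0 W=1
Move 12: W@(1,0) -> caps B=0 W=1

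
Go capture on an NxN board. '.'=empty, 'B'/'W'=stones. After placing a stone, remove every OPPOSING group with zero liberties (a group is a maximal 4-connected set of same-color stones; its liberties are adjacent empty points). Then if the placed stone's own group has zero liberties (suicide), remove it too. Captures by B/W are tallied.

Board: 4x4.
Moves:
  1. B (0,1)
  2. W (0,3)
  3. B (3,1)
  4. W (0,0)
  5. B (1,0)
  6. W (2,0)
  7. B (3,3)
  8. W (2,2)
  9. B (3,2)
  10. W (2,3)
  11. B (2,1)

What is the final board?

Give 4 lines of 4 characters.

Answer: .B.W
B...
WBWW
.BBB

Derivation:
Move 1: B@(0,1) -> caps B=0 W=0
Move 2: W@(0,3) -> caps B=0 W=0
Move 3: B@(3,1) -> caps B=0 W=0
Move 4: W@(0,0) -> caps B=0 W=0
Move 5: B@(1,0) -> caps B=1 W=0
Move 6: W@(2,0) -> caps B=1 W=0
Move 7: B@(3,3) -> caps B=1 W=0
Move 8: W@(2,2) -> caps B=1 W=0
Move 9: B@(3,2) -> caps B=1 W=0
Move 10: W@(2,3) -> caps B=1 W=0
Move 11: B@(2,1) -> caps B=1 W=0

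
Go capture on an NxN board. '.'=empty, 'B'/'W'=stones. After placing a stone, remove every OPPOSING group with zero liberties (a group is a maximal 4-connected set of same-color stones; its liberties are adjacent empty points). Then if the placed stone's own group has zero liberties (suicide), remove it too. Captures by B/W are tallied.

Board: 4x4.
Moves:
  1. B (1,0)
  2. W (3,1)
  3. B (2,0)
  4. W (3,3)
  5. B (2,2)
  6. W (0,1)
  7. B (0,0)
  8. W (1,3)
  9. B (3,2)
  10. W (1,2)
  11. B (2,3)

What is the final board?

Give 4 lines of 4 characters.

Answer: BW..
B.WW
B.BB
.WB.

Derivation:
Move 1: B@(1,0) -> caps B=0 W=0
Move 2: W@(3,1) -> caps B=0 W=0
Move 3: B@(2,0) -> caps B=0 W=0
Move 4: W@(3,3) -> caps B=0 W=0
Move 5: B@(2,2) -> caps B=0 W=0
Move 6: W@(0,1) -> caps B=0 W=0
Move 7: B@(0,0) -> caps B=0 W=0
Move 8: W@(1,3) -> caps B=0 W=0
Move 9: B@(3,2) -> caps B=0 W=0
Move 10: W@(1,2) -> caps B=0 W=0
Move 11: B@(2,3) -> caps B=1 W=0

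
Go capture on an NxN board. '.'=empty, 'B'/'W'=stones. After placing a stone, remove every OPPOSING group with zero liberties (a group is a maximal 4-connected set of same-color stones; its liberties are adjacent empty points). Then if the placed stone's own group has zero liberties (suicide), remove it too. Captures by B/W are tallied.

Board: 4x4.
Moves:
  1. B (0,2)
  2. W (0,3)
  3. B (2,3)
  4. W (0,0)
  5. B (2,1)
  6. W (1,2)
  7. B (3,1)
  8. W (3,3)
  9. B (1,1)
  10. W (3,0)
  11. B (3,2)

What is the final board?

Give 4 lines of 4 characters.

Move 1: B@(0,2) -> caps B=0 W=0
Move 2: W@(0,3) -> caps B=0 W=0
Move 3: B@(2,3) -> caps B=0 W=0
Move 4: W@(0,0) -> caps B=0 W=0
Move 5: B@(2,1) -> caps B=0 W=0
Move 6: W@(1,2) -> caps B=0 W=0
Move 7: B@(3,1) -> caps B=0 W=0
Move 8: W@(3,3) -> caps B=0 W=0
Move 9: B@(1,1) -> caps B=0 W=0
Move 10: W@(3,0) -> caps B=0 W=0
Move 11: B@(3,2) -> caps B=1 W=0

Answer: W.BW
.BW.
.B.B
WBB.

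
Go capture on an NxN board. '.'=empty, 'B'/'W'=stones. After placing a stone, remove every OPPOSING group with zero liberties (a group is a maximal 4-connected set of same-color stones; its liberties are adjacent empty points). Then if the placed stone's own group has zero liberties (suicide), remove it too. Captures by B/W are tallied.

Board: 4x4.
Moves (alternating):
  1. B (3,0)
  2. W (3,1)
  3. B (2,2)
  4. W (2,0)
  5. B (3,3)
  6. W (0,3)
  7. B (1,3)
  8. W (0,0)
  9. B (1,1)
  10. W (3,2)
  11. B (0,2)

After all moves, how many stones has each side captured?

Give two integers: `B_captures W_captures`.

Answer: 1 1

Derivation:
Move 1: B@(3,0) -> caps B=0 W=0
Move 2: W@(3,1) -> caps B=0 W=0
Move 3: B@(2,2) -> caps B=0 W=0
Move 4: W@(2,0) -> caps B=0 W=1
Move 5: B@(3,3) -> caps B=0 W=1
Move 6: W@(0,3) -> caps B=0 W=1
Move 7: B@(1,3) -> caps B=0 W=1
Move 8: W@(0,0) -> caps B=0 W=1
Move 9: B@(1,1) -> caps B=0 W=1
Move 10: W@(3,2) -> caps B=0 W=1
Move 11: B@(0,2) -> caps B=1 W=1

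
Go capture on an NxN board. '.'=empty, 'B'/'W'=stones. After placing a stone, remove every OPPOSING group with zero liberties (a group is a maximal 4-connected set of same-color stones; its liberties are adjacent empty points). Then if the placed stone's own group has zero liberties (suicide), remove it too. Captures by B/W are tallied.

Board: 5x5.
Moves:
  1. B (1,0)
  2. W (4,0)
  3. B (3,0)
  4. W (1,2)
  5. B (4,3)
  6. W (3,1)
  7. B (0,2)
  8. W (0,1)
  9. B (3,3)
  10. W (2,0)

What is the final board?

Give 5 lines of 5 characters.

Answer: .WB..
B.W..
W....
.W.B.
W..B.

Derivation:
Move 1: B@(1,0) -> caps B=0 W=0
Move 2: W@(4,0) -> caps B=0 W=0
Move 3: B@(3,0) -> caps B=0 W=0
Move 4: W@(1,2) -> caps B=0 W=0
Move 5: B@(4,3) -> caps B=0 W=0
Move 6: W@(3,1) -> caps B=0 W=0
Move 7: B@(0,2) -> caps B=0 W=0
Move 8: W@(0,1) -> caps B=0 W=0
Move 9: B@(3,3) -> caps B=0 W=0
Move 10: W@(2,0) -> caps B=0 W=1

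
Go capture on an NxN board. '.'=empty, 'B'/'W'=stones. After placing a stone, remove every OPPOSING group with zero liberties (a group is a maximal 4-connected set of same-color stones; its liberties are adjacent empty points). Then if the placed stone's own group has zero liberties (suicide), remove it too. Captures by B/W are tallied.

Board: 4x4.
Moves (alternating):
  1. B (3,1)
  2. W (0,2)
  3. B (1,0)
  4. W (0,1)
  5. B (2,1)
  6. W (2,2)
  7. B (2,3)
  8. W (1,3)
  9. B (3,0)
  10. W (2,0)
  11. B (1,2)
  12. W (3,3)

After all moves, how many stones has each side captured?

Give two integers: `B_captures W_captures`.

Answer: 0 1

Derivation:
Move 1: B@(3,1) -> caps B=0 W=0
Move 2: W@(0,2) -> caps B=0 W=0
Move 3: B@(1,0) -> caps B=0 W=0
Move 4: W@(0,1) -> caps B=0 W=0
Move 5: B@(2,1) -> caps B=0 W=0
Move 6: W@(2,2) -> caps B=0 W=0
Move 7: B@(2,3) -> caps B=0 W=0
Move 8: W@(1,3) -> caps B=0 W=0
Move 9: B@(3,0) -> caps B=0 W=0
Move 10: W@(2,0) -> caps B=0 W=0
Move 11: B@(1,2) -> caps B=0 W=0
Move 12: W@(3,3) -> caps B=0 W=1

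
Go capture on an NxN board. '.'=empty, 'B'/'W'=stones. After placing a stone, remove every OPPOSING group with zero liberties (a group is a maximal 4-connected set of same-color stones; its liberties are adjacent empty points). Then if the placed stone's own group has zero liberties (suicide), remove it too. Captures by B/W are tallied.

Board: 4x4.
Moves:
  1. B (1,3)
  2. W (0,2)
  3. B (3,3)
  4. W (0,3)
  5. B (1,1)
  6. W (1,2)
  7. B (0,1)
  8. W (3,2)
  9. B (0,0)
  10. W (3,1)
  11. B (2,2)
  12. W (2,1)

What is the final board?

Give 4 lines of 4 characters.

Move 1: B@(1,3) -> caps B=0 W=0
Move 2: W@(0,2) -> caps B=0 W=0
Move 3: B@(3,3) -> caps B=0 W=0
Move 4: W@(0,3) -> caps B=0 W=0
Move 5: B@(1,1) -> caps B=0 W=0
Move 6: W@(1,2) -> caps B=0 W=0
Move 7: B@(0,1) -> caps B=0 W=0
Move 8: W@(3,2) -> caps B=0 W=0
Move 9: B@(0,0) -> caps B=0 W=0
Move 10: W@(3,1) -> caps B=0 W=0
Move 11: B@(2,2) -> caps B=3 W=0
Move 12: W@(2,1) -> caps B=3 W=0

Answer: BB..
.B.B
.WB.
.WWB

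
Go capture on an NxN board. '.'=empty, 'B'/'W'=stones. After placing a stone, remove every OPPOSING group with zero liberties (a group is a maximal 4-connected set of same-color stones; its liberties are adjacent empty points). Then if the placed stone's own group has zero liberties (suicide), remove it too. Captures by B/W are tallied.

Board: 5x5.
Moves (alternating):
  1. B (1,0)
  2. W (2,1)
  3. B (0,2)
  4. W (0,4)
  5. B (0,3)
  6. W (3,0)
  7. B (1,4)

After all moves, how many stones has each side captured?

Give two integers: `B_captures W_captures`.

Answer: 1 0

Derivation:
Move 1: B@(1,0) -> caps B=0 W=0
Move 2: W@(2,1) -> caps B=0 W=0
Move 3: B@(0,2) -> caps B=0 W=0
Move 4: W@(0,4) -> caps B=0 W=0
Move 5: B@(0,3) -> caps B=0 W=0
Move 6: W@(3,0) -> caps B=0 W=0
Move 7: B@(1,4) -> caps B=1 W=0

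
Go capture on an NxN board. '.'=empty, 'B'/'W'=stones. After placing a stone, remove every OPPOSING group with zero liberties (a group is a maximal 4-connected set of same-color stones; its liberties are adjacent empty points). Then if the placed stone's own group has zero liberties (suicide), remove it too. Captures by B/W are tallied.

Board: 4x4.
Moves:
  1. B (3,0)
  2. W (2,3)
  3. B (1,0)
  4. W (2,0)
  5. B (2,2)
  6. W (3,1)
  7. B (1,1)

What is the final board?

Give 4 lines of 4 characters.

Move 1: B@(3,0) -> caps B=0 W=0
Move 2: W@(2,3) -> caps B=0 W=0
Move 3: B@(1,0) -> caps B=0 W=0
Move 4: W@(2,0) -> caps B=0 W=0
Move 5: B@(2,2) -> caps B=0 W=0
Move 6: W@(3,1) -> caps B=0 W=1
Move 7: B@(1,1) -> caps B=0 W=1

Answer: ....
BB..
W.BW
.W..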